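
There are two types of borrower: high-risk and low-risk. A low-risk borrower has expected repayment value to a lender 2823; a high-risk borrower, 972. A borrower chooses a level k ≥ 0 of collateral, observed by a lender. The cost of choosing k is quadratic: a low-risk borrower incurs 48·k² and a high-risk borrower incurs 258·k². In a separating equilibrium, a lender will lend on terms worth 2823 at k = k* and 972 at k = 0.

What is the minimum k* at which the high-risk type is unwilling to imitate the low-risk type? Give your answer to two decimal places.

2.68

The high-risk type at k = 0 receives 972; imitating at k* yields 2823 − 258·k*².
Indifference: 972 = 2823 − 258·k*², so k*² = (2823 − 972) / 258 ≈ 7.1744.
k* = √7.1744 ≈ 2.68.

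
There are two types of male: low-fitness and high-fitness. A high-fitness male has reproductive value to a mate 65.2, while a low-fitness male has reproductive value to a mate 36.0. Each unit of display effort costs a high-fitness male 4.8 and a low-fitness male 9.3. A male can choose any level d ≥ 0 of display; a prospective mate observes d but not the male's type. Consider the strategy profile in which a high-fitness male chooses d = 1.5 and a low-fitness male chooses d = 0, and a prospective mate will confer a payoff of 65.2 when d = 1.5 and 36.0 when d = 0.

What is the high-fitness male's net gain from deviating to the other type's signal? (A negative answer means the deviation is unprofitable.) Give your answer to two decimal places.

-22.00

Playing d = 1.5 the high-fitness male receives 65.2 − 4.8 × 1.5 = 58.
Deviating to d = 0 yields 36.0 instead.
Gain from deviating: 36.0 − 58 = -22.00.
The gain is negative, so the high-fitness type's incentive-compatibility constraint is satisfied.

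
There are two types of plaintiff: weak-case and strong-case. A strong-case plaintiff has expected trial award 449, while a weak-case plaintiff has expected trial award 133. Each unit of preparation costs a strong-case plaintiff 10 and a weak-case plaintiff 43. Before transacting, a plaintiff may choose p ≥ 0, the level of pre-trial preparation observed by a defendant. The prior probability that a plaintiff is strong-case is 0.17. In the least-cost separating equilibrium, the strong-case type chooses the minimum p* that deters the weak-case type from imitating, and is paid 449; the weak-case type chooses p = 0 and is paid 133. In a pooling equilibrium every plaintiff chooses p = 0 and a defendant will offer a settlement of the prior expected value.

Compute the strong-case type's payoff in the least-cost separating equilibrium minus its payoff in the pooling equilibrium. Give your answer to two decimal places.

188.79

Least-cost separating signal: p* solves 133 = 449 − 43·p*, so p* = (449 − 133)/43 ≈ 7.3488.
Strong-case type's separating payoff: 449 − 10 × p* = 449 − 10 × (449 − 133)/43 = 449 − 3160/43 ≈ 375.5116.
Pooling payoff: 0.17 × 449 + 0.83 × 133 = 186.72.
Difference: 375.5116 − 186.72 = 188.7916, i.e. 188.79 to two decimal places.
The strong-case type prefers to separate.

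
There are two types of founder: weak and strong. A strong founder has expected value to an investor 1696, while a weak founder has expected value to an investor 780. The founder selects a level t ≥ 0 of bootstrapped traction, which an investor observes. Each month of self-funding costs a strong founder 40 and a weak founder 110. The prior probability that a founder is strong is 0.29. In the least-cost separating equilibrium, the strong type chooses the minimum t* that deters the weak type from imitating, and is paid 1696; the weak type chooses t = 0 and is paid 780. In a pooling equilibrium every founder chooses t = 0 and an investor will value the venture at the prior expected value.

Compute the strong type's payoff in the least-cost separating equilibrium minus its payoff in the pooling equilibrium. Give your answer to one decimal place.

Least-cost separating signal: t* solves 780 = 1696 − 110·t*, so t* = (1696 − 780)/110 ≈ 8.3273.
Strong type's separating payoff: 1696 − 40 × t* = 1696 − 40 × (1696 − 780)/110 = 1696 − 36640/110 ≈ 1362.909.
Pooling payoff: 0.29 × 1696 + 0.71 × 780 = 1045.64.
Difference: 1362.909 − 1045.64 = 317.269, i.e. 317.3 to one decimal place.
The strong type prefers to separate.

317.3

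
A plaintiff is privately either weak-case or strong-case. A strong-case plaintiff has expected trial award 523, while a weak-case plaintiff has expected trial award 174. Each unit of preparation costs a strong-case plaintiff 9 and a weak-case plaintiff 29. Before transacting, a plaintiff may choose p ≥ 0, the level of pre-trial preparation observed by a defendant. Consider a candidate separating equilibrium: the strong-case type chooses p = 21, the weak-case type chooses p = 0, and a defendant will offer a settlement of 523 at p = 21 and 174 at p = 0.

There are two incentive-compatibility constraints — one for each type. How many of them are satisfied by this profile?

2

Strong-case type: signal → 523 − 9 × 21 = 334; deviate to 0 → 174. IC holds (334 ≥ 174).
Weak-case type: stay at 0 → 174; mimic → 523 − 29 × 21 = -86. IC holds (174 ≥ -86).
2 of 2 constraints hold, so this is a separating equilibrium.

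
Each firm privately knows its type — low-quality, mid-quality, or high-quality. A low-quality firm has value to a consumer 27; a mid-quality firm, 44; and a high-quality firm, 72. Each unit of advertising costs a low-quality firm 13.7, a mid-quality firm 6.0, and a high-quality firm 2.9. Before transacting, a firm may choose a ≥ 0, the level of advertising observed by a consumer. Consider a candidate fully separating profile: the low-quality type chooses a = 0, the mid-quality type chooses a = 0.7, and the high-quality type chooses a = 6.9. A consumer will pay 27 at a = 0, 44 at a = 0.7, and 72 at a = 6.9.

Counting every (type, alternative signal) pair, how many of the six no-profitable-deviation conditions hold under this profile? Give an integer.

High-quality (own payoff 72 − 2.9×6.9 = 51.99): to a=0 gives 27 → no gain ✓; to a=0.7 gives 44 − 2.9×0.7 = 41.97 → no gain ✓.
Mid-quality (own payoff 44 − 6.0×0.7 = 39.8): to a=0 gives 27 → no gain ✓; to a=6.9 gives 72 − 6.0×6.9 = 30.6 → no gain ✓.
Low-quality (own payoff 27): to a=0.7 gives 44 − 13.7×0.7 = 34.41 → profitable ✗; to a=6.9 gives 72 − 13.7×6.9 = -22.53 → no gain ✓.
5 of the 6 constraints hold; not an equilibrium.

5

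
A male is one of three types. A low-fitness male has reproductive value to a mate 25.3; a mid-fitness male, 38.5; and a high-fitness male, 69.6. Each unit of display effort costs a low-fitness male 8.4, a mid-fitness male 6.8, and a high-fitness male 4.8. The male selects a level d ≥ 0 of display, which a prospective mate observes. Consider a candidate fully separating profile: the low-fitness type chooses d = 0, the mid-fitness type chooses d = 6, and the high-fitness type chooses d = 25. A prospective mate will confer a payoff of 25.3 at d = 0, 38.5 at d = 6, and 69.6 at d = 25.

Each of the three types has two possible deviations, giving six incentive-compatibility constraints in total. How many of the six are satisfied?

3

High-fitness (own payoff 69.6 − 4.8×25 = -50.4): to d=0 gives 25.3 → profitable ✗; to d=6 gives 38.5 − 4.8×6 = 9.7 → profitable ✗.
Mid-fitness (own payoff 38.5 − 6.8×6 = -2.3): to d=0 gives 25.3 → profitable ✗; to d=25 gives 69.6 − 6.8×25 = -100.4 → no gain ✓.
Low-fitness (own payoff 25.3): to d=6 gives 38.5 − 8.4×6 = -11.9 → no gain ✓; to d=25 gives 69.6 − 8.4×25 = -140.4 → no gain ✓.
3 of the 6 constraints hold; not an equilibrium.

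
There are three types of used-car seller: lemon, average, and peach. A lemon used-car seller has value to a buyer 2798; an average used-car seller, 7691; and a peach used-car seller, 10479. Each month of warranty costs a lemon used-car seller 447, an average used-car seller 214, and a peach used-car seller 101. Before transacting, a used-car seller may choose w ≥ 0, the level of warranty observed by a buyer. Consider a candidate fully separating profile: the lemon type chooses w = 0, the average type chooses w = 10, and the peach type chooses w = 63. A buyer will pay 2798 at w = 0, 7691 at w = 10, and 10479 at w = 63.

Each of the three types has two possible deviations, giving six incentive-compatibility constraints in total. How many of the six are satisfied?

4

Peach (own payoff 10479 − 101×63 = 4116): to w=0 gives 2798 → no gain ✓; to w=10 gives 7691 − 101×10 = 6681 → profitable ✗.
Lemon (own payoff 2798): to w=10 gives 7691 − 447×10 = 3221 → profitable ✗; to w=63 gives 10479 − 447×63 = -17682 → no gain ✓.
Average (own payoff 7691 − 214×10 = 5551): to w=0 gives 2798 → no gain ✓; to w=63 gives 10479 − 214×63 = -3003 → no gain ✓.
4 of the 6 constraints hold; not an equilibrium.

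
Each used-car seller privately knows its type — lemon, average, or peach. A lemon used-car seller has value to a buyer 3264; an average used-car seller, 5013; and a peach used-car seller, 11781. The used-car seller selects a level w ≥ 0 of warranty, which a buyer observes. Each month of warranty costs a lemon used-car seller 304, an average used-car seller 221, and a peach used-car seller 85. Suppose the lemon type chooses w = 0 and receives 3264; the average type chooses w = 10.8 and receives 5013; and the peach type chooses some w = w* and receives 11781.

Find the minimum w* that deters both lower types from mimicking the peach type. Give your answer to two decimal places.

Lemon type (on-path payoff 3264) won't mimic when 3264 ≥ 11781 − 304·w*, i.e. w* ≥ 28.02.
Average type (on-path payoff 5013 − 221×10.8 = 2626.2) won't mimic when 2626.2 ≥ 11781 − 221·w*, i.e. w* ≥ 41.42.
Both must hold, so w* = max(28.02, 41.42) = 41.42. The average type's constraint binds.

41.42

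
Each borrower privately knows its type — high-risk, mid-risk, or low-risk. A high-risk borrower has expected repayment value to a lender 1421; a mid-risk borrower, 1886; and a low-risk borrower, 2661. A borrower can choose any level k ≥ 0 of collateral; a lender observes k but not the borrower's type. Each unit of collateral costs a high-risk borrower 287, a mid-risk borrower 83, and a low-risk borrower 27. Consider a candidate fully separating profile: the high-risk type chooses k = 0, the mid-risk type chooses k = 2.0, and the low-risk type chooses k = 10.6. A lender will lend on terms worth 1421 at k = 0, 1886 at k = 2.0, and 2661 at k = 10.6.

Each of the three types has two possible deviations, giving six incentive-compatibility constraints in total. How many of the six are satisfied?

Mid-risk (own payoff 1886 − 83×2.0 = 1720): to k=0 gives 1421 → no gain ✓; to k=10.6 gives 2661 − 83×10.6 = 1781.2 → profitable ✗.
High-risk (own payoff 1421): to k=2.0 gives 1886 − 287×2.0 = 1312 → no gain ✓; to k=10.6 gives 2661 − 287×10.6 = -381.2 → no gain ✓.
Low-risk (own payoff 2661 − 27×10.6 = 2374.8): to k=0 gives 1421 → no gain ✓; to k=2.0 gives 1886 − 27×2.0 = 1832 → no gain ✓.
5 of the 6 constraints hold; not an equilibrium.

5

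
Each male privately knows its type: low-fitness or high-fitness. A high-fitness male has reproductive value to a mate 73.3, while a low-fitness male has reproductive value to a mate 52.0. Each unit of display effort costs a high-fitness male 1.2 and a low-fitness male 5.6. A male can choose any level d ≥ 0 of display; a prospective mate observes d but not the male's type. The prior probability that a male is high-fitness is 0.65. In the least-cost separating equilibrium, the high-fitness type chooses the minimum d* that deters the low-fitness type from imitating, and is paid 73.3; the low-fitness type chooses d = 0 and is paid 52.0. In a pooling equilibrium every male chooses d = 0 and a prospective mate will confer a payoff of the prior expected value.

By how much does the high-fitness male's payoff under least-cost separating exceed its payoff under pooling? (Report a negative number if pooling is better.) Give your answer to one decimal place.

2.9

Least-cost separating signal: d* solves 52.0 = 73.3 − 5.6·d*, so d* = (73.3 − 52.0)/5.6 ≈ 3.8036.
High-fitness type's separating payoff: 73.3 − 1.2 × d* = 73.3 − 1.2 × (73.3 − 52.0)/5.6 = 73.3 − 25.56/5.6 ≈ 68.736.
Pooling payoff: 0.65 × 73.3 + 0.35 × 52.0 = 65.845.
Difference: 68.736 − 65.845 = 2.891, i.e. 2.9 to one decimal place.
The high-fitness type prefers to separate.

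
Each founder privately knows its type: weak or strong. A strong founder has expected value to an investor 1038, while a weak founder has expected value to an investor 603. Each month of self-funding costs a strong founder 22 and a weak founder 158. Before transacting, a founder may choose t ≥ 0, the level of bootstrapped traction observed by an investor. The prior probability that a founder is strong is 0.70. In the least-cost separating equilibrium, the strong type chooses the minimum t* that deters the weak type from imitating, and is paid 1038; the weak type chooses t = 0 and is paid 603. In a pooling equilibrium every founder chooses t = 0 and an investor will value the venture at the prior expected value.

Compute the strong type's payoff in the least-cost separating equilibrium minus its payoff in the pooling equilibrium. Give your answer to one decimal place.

69.9

Least-cost separating signal: t* solves 603 = 1038 − 158·t*, so t* = (1038 − 603)/158 ≈ 2.7532.
Strong type's separating payoff: 1038 − 22 × t* = 1038 − 22 × (1038 − 603)/158 = 1038 − 9570/158 ≈ 977.430.
Pooling payoff: 0.70 × 1038 + 0.30 × 603 = 907.5.
Difference: 977.430 − 907.5 = 69.93, i.e. 69.9 to one decimal place.
The strong type prefers to separate.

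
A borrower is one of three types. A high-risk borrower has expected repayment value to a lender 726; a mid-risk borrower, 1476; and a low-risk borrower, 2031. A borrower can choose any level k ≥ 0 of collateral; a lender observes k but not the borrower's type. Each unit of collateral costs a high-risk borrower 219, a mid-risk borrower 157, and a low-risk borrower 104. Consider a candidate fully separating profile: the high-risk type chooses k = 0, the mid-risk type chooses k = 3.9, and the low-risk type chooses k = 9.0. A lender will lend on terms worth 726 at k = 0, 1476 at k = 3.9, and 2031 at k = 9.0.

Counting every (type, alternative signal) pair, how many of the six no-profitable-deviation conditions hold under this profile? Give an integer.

Low-risk (own payoff 2031 − 104×9.0 = 1095): to k=0 gives 726 → no gain ✓; to k=3.9 gives 1476 − 104×3.9 = 1070.4 → no gain ✓.
High-risk (own payoff 726): to k=3.9 gives 1476 − 219×3.9 = 621.9 → no gain ✓; to k=9.0 gives 2031 − 219×9.0 = 60 → no gain ✓.
Mid-risk (own payoff 1476 − 157×3.9 = 863.7): to k=0 gives 726 → no gain ✓; to k=9.0 gives 2031 − 157×9.0 = 618 → no gain ✓.
6 of the 6 constraints hold; this profile is a separating equilibrium.

6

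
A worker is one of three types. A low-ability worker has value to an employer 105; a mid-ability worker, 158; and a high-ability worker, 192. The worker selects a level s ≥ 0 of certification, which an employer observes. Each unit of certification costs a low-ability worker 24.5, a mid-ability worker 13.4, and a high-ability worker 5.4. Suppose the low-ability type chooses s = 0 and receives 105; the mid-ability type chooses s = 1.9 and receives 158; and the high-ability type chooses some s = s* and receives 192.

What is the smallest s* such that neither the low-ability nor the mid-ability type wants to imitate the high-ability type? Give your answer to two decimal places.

4.44

Mid-ability type (on-path payoff 158 − 13.4×1.9 = 132.54) won't mimic when 132.54 ≥ 192 − 13.4·s*, i.e. s* ≥ 4.44.
Low-ability type (on-path payoff 105) won't mimic when 105 ≥ 192 − 24.5·s*, i.e. s* ≥ 3.55.
Both must hold, so s* = max(3.55, 4.44) = 4.44. The mid-ability type's constraint binds.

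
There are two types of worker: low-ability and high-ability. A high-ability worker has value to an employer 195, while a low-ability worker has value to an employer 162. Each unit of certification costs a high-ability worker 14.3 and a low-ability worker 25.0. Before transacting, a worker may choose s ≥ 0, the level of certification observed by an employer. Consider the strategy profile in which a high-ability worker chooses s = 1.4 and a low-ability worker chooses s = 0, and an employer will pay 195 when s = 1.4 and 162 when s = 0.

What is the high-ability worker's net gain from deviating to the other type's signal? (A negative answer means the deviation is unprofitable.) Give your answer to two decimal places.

Playing s = 1.4 the high-ability worker receives 195 − 14.3 × 1.4 = 174.98.
Deviating to s = 0 yields 162 instead.
Gain from deviating: 162 − 174.98 = -12.98.
The gain is negative, so the high-ability type's incentive-compatibility constraint is satisfied.

-12.98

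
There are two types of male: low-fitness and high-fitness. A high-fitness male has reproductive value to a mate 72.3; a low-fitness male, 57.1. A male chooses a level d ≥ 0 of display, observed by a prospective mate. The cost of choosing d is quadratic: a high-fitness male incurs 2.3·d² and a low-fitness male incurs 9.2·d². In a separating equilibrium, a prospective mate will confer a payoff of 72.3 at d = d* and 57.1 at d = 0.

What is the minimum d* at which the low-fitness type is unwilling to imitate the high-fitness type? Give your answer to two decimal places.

1.29

The low-fitness type at d = 0 receives 57.1; imitating at d* yields 72.3 − 9.2·d*².
Indifference: 57.1 = 72.3 − 9.2·d*², so d*² = (72.3 − 57.1) / 9.2 ≈ 1.6522.
d* = √1.6522 ≈ 1.29.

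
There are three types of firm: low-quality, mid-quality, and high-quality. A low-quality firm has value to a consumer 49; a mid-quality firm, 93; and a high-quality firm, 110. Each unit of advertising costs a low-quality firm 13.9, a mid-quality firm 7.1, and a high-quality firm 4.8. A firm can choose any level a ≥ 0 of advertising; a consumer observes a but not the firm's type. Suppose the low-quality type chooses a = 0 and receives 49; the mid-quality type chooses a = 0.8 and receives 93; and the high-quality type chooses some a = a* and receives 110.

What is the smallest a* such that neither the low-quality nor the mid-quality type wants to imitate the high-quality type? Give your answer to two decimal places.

Low-quality type (on-path payoff 49) won't mimic when 49 ≥ 110 − 13.9·a*, i.e. a* ≥ 4.39.
Mid-quality type (on-path payoff 93 − 7.1×0.8 = 87.32) won't mimic when 87.32 ≥ 110 − 7.1·a*, i.e. a* ≥ 3.19.
Both must hold, so a* = max(4.39, 3.19) = 4.39. The low-quality type's constraint binds.

4.39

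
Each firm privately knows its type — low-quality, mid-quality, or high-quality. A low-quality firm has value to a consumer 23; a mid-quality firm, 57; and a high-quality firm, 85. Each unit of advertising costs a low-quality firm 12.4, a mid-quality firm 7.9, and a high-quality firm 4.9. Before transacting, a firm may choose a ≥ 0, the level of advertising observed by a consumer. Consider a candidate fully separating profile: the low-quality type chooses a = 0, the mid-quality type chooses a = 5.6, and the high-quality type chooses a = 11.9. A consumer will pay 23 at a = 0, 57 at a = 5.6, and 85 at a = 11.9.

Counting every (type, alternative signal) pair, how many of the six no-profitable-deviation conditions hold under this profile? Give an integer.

4

High-quality (own payoff 85 − 4.9×11.9 = 26.69): to a=0 gives 23 → no gain ✓; to a=5.6 gives 57 − 4.9×5.6 = 29.56 → profitable ✗.
Low-quality (own payoff 23): to a=5.6 gives 57 − 12.4×5.6 = -12.44 → no gain ✓; to a=11.9 gives 85 − 12.4×11.9 = -62.56 → no gain ✓.
Mid-quality (own payoff 57 − 7.9×5.6 = 12.76): to a=0 gives 23 → profitable ✗; to a=11.9 gives 85 − 7.9×11.9 = -9.01 → no gain ✓.
4 of the 6 constraints hold; not an equilibrium.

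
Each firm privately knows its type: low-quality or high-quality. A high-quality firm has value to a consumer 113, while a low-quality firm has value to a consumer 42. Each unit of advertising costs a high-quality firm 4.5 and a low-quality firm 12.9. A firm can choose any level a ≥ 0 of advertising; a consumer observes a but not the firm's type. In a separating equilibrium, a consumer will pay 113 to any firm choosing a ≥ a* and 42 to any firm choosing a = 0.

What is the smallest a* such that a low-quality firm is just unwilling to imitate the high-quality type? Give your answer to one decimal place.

5.5

A low-quality firm choosing a = 0 receives 42.
Imitating at a* instead would pay 113 at cost 12.9·a*, netting 113 − 12.9·a*.
Indifference: 42 = 113 − 12.9·a*, so a* = (113 − 42) / 12.9 ≈ 5.5.
This is the low-quality type's binding incentive-compatibility constraint; any a ≥ 5.5 sustains separation on that side.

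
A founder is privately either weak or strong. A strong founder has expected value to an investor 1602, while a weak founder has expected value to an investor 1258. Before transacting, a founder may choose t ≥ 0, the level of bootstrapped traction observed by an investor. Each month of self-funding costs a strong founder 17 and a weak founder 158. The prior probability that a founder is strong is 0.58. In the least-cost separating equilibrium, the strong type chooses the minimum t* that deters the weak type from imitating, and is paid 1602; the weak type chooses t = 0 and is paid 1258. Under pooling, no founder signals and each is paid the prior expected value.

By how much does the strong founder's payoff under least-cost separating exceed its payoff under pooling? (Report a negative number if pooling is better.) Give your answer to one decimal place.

Least-cost separating signal: t* solves 1258 = 1602 − 158·t*, so t* = (1602 − 1258)/158 ≈ 2.1772.
Strong type's separating payoff: 1602 − 17 × t* = 1602 − 17 × (1602 − 1258)/158 = 1602 − 5848/158 ≈ 1564.987.
Pooling payoff: 0.58 × 1602 + 0.42 × 1258 = 1457.52.
Difference: 1564.987 − 1457.52 = 107.467, i.e. 107.5 to one decimal place.
The strong type prefers to separate.

107.5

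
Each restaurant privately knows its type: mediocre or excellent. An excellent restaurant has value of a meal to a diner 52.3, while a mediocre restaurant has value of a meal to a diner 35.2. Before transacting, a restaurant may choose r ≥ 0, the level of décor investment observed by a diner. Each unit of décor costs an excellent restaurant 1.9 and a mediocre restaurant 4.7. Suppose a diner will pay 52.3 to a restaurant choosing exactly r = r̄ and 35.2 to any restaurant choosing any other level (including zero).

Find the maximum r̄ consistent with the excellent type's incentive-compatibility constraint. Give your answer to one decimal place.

9.0

Choosing r̄ yields the excellent type 52.3 − 1.9·r̄; choosing zero yields 35.2.
The excellent type is indifferent at 52.3 − 1.9·r̄ = 35.2, i.e. r̄ = (52.3 − 35.2) / 1.9 = 9.0.
For any r̄ above 9.0 the excellent type would rather pool at zero, so separation collapses.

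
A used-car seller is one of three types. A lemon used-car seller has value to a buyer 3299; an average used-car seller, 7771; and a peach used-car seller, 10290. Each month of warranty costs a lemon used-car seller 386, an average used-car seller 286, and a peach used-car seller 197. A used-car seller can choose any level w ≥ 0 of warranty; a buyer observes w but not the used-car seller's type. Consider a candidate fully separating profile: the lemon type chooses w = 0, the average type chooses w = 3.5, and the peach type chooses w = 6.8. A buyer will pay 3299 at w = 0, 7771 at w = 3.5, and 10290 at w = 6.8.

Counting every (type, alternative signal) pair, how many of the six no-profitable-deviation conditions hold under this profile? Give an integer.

Lemon (own payoff 3299): to w=3.5 gives 7771 − 386×3.5 = 6420 → profitable ✗; to w=6.8 gives 10290 − 386×6.8 = 7665.2 → profitable ✗.
Average (own payoff 7771 − 286×3.5 = 6770): to w=0 gives 3299 → no gain ✓; to w=6.8 gives 10290 − 286×6.8 = 8345.2 → profitable ✗.
Peach (own payoff 10290 − 197×6.8 = 8950.4): to w=0 gives 3299 → no gain ✓; to w=3.5 gives 7771 − 197×3.5 = 7081.5 → no gain ✓.
3 of the 6 constraints hold; not an equilibrium.

3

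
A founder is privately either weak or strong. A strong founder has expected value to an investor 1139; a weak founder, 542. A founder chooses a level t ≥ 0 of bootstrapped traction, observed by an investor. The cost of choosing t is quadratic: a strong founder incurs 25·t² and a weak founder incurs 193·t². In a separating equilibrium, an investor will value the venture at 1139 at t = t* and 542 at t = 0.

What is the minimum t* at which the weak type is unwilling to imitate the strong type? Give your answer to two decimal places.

1.76

The weak type at t = 0 receives 542; imitating at t* yields 1139 − 193·t*².
Indifference: 542 = 1139 − 193·t*², so t*² = (1139 − 542) / 193 ≈ 3.0933.
t* = √3.0933 ≈ 1.76.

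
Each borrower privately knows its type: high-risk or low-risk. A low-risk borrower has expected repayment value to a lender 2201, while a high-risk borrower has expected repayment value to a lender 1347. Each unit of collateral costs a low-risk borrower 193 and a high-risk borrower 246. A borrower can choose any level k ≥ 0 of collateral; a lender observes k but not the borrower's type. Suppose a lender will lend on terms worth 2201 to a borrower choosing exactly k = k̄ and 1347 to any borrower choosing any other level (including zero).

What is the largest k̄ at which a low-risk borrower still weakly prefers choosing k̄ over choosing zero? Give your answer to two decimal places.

4.42

Choosing k̄ yields the low-risk type 2201 − 193·k̄; choosing zero yields 1347.
The low-risk type is indifferent at 2201 − 193·k̄ = 1347, i.e. k̄ = (2201 − 1347) / 193 ≈ 4.42.
For any k̄ above 4.42 the low-risk type would rather pool at zero, so separation collapses.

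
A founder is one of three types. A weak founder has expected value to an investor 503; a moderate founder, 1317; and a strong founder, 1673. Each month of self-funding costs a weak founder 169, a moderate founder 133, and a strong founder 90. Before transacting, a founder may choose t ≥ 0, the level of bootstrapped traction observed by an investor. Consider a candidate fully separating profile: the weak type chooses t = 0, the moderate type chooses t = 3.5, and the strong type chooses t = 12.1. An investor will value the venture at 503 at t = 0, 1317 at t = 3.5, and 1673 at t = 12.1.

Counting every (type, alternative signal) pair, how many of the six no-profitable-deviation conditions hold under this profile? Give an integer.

4

Strong (own payoff 1673 − 90×12.1 = 584): to t=0 gives 503 → no gain ✓; to t=3.5 gives 1317 − 90×3.5 = 1002 → profitable ✗.
Weak (own payoff 503): to t=3.5 gives 1317 − 169×3.5 = 725.5 → profitable ✗; to t=12.1 gives 1673 − 169×12.1 = -371.9 → no gain ✓.
Moderate (own payoff 1317 − 133×3.5 = 851.5): to t=0 gives 503 → no gain ✓; to t=12.1 gives 1673 − 133×12.1 = 63.7 → no gain ✓.
4 of the 6 constraints hold; not an equilibrium.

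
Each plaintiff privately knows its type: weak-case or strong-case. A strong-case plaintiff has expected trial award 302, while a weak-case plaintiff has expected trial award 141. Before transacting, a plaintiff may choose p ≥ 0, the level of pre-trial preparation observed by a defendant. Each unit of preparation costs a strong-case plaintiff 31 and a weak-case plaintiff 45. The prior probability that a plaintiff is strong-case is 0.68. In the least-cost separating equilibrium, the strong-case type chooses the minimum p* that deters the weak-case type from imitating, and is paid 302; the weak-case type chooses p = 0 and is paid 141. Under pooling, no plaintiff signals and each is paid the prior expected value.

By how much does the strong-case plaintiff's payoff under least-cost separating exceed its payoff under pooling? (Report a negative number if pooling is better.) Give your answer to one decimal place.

Least-cost separating signal: p* solves 141 = 302 − 45·p*, so p* = (302 − 141)/45 ≈ 3.5778.
Strong-case type's separating payoff: 302 − 31 × p* = 302 − 31 × (302 − 141)/45 = 302 − 4991/45 ≈ 191.089.
Pooling payoff: 0.68 × 302 + 0.32 × 141 = 250.48.
Difference: 191.089 − 250.48 = -59.391, i.e. -59.4 to one decimal place.
The strong-case type would prefer the pooling outcome.

-59.4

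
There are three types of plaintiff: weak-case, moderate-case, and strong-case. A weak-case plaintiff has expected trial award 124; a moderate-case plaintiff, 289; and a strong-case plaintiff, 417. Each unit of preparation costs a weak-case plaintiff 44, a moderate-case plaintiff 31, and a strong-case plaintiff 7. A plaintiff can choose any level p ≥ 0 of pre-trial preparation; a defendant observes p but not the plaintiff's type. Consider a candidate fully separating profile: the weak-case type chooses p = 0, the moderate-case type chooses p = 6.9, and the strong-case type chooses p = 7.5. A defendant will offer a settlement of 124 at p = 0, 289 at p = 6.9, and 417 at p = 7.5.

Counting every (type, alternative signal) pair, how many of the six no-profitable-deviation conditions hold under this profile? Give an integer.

4

Strong-case (own payoff 417 − 7×7.5 = 364.5): to p=0 gives 124 → no gain ✓; to p=6.9 gives 289 − 7×6.9 = 240.7 → no gain ✓.
Moderate-case (own payoff 289 − 31×6.9 = 75.1): to p=0 gives 124 → profitable ✗; to p=7.5 gives 417 − 31×7.5 = 184.5 → profitable ✗.
Weak-case (own payoff 124): to p=6.9 gives 289 − 44×6.9 = -14.6 → no gain ✓; to p=7.5 gives 417 − 44×7.5 = 87 → no gain ✓.
4 of the 6 constraints hold; not an equilibrium.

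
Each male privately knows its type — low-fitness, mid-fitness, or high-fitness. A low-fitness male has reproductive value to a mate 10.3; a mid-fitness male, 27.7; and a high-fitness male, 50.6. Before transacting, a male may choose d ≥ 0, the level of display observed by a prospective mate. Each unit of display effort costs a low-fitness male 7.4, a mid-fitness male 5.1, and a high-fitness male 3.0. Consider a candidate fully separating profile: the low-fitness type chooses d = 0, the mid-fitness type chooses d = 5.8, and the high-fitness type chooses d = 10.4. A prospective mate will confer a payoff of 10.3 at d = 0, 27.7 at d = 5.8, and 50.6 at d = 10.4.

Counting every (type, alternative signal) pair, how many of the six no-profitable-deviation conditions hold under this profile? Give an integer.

Low-fitness (own payoff 10.3): to d=5.8 gives 27.7 − 7.4×5.8 = -15.22 → no gain ✓; to d=10.4 gives 50.6 − 7.4×10.4 = -26.36 → no gain ✓.
High-fitness (own payoff 50.6 − 3.0×10.4 = 19.4): to d=0 gives 10.3 → no gain ✓; to d=5.8 gives 27.7 − 3.0×5.8 = 10.3 → no gain ✓.
Mid-fitness (own payoff 27.7 − 5.1×5.8 = -1.88): to d=0 gives 10.3 → profitable ✗; to d=10.4 gives 50.6 − 5.1×10.4 = -2.44 → no gain ✓.
5 of the 6 constraints hold; not an equilibrium.

5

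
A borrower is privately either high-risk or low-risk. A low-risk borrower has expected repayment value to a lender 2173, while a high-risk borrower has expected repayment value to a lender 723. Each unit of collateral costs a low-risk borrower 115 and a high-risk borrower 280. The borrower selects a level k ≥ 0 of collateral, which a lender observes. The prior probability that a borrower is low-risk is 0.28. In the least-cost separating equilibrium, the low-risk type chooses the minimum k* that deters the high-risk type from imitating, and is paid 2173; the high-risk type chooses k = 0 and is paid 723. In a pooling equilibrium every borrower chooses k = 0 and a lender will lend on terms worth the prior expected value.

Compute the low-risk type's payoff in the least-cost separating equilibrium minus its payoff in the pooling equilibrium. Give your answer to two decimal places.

Least-cost separating signal: k* solves 723 = 2173 − 280·k*, so k* = (2173 − 723)/280 ≈ 5.1786.
Low-risk type's separating payoff: 2173 − 115 × k* = 2173 − 115 × (2173 − 723)/280 = 2173 − 166750/280 ≈ 1577.4643.
Pooling payoff: 0.28 × 2173 + 0.72 × 723 = 1129.
Difference: 1577.4643 − 1129 = 448.4643, i.e. 448.46 to two decimal places.
The low-risk type prefers to separate.

448.46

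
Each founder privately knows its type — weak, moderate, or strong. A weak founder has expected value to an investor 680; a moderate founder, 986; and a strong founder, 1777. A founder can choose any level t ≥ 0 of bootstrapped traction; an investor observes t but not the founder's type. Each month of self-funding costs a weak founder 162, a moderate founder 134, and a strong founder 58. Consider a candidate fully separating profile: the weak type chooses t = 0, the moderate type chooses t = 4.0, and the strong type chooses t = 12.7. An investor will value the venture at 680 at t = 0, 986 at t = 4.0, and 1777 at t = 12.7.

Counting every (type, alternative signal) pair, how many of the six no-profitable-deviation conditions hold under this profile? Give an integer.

5

Moderate (own payoff 986 − 134×4.0 = 450): to t=0 gives 680 → profitable ✗; to t=12.7 gives 1777 − 134×12.7 = 75.2 → no gain ✓.
Weak (own payoff 680): to t=4.0 gives 986 − 162×4.0 = 338 → no gain ✓; to t=12.7 gives 1777 − 162×12.7 = -280.4 → no gain ✓.
Strong (own payoff 1777 − 58×12.7 = 1040.4): to t=0 gives 680 → no gain ✓; to t=4.0 gives 986 − 58×4.0 = 754 → no gain ✓.
5 of the 6 constraints hold; not an equilibrium.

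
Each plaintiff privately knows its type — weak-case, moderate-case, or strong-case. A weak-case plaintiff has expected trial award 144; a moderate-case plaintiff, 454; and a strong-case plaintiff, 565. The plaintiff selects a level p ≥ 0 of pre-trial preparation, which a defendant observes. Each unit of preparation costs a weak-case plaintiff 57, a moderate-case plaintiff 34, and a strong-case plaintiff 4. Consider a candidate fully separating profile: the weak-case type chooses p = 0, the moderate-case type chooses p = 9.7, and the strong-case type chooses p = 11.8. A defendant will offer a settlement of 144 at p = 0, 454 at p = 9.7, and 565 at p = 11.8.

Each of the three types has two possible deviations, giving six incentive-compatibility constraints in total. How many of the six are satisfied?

Weak-case (own payoff 144): to p=9.7 gives 454 − 57×9.7 = -98.9 → no gain ✓; to p=11.8 gives 565 − 57×11.8 = -107.6 → no gain ✓.
Moderate-case (own payoff 454 − 34×9.7 = 124.2): to p=0 gives 144 → profitable ✗; to p=11.8 gives 565 − 34×11.8 = 163.8 → profitable ✗.
Strong-case (own payoff 565 − 4×11.8 = 517.8): to p=0 gives 144 → no gain ✓; to p=9.7 gives 454 − 4×9.7 = 415.2 → no gain ✓.
4 of the 6 constraints hold; not an equilibrium.

4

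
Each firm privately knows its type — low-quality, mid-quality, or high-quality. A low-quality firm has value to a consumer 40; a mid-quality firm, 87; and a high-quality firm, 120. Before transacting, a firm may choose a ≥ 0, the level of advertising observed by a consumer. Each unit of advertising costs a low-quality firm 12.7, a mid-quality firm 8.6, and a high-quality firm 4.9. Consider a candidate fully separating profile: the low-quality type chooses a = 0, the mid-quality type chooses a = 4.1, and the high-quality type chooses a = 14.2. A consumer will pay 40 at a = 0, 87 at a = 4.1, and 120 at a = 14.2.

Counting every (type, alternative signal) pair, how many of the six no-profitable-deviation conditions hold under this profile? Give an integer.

Mid-quality (own payoff 87 − 8.6×4.1 = 51.74): to a=0 gives 40 → no gain ✓; to a=14.2 gives 120 − 8.6×14.2 = -2.12 → no gain ✓.
Low-quality (own payoff 40): to a=4.1 gives 87 − 12.7×4.1 = 34.93 → no gain ✓; to a=14.2 gives 120 − 12.7×14.2 = -60.34 → no gain ✓.
High-quality (own payoff 120 − 4.9×14.2 = 50.42): to a=0 gives 40 → no gain ✓; to a=4.1 gives 87 − 4.9×4.1 = 66.91 → profitable ✗.
5 of the 6 constraints hold; not an equilibrium.

5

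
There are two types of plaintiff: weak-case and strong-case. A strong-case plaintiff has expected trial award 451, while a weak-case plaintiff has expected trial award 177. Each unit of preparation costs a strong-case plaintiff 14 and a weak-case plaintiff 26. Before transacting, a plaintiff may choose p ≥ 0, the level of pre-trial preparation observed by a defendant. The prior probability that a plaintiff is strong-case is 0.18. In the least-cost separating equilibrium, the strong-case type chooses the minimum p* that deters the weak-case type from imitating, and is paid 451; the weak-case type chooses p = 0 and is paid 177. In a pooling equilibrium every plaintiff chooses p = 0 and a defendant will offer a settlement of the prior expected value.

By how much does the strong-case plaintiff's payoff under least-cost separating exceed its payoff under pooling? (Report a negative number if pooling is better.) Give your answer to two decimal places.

77.14

Least-cost separating signal: p* solves 177 = 451 − 26·p*, so p* = (451 − 177)/26 ≈ 10.5385.
Strong-case type's separating payoff: 451 − 14 × p* = 451 − 14 × (451 − 177)/26 = 451 − 3836/26 ≈ 303.4615.
Pooling payoff: 0.18 × 451 + 0.82 × 177 = 226.32.
Difference: 303.4615 − 226.32 = 77.1415, i.e. 77.14 to two decimal places.
The strong-case type prefers to separate.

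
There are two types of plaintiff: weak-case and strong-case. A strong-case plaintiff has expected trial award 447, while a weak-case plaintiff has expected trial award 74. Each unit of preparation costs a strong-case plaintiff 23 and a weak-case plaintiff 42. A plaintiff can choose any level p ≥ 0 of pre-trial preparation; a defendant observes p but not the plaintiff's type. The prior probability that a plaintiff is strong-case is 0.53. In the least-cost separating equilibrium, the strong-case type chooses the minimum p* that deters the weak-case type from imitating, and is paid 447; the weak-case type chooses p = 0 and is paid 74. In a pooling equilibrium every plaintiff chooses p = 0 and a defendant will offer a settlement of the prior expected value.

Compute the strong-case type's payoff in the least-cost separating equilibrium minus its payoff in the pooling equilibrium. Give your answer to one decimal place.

Least-cost separating signal: p* solves 74 = 447 − 42·p*, so p* = (447 − 74)/42 ≈ 8.8810.
Strong-case type's separating payoff: 447 − 23 × p* = 447 − 23 × (447 − 74)/42 = 447 − 8579/42 ≈ 242.738.
Pooling payoff: 0.53 × 447 + 0.47 × 74 = 271.69.
Difference: 242.738 − 271.69 = -28.952, i.e. -29.0 to one decimal place.
The strong-case type would prefer the pooling outcome.

-29.0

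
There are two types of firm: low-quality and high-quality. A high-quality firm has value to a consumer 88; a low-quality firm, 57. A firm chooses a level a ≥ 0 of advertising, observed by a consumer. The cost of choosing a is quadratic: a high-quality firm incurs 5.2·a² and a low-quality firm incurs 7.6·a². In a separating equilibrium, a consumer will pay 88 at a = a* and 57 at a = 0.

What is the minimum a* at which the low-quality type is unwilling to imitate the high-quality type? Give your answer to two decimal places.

The low-quality type at a = 0 receives 57; imitating at a* yields 88 − 7.6·a*².
Indifference: 57 = 88 − 7.6·a*², so a*² = (88 − 57) / 7.6 ≈ 4.0789.
a* = √4.0789 ≈ 2.02.

2.02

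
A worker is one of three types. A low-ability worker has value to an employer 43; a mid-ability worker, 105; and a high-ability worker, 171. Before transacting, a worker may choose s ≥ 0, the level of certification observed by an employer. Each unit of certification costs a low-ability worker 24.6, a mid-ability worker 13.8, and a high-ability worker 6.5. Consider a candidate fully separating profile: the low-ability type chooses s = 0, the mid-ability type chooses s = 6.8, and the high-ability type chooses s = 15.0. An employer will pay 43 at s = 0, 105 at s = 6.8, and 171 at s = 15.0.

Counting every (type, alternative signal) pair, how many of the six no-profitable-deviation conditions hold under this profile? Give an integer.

5

Low-ability (own payoff 43): to s=6.8 gives 105 − 24.6×6.8 = -62.28 → no gain ✓; to s=15.0 gives 171 − 24.6×15.0 = -198 → no gain ✓.
Mid-ability (own payoff 105 − 13.8×6.8 = 11.16): to s=0 gives 43 → profitable ✗; to s=15.0 gives 171 − 13.8×15.0 = -36 → no gain ✓.
High-ability (own payoff 171 − 6.5×15.0 = 73.5): to s=0 gives 43 → no gain ✓; to s=6.8 gives 105 − 6.5×6.8 = 60.8 → no gain ✓.
5 of the 6 constraints hold; not an equilibrium.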